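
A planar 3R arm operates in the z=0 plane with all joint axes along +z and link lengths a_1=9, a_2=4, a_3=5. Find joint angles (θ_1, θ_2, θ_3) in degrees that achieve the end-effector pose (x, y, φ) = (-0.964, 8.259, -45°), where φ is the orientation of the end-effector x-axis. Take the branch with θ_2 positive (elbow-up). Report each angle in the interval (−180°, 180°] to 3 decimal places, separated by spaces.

101.767 29.995 -176.762

wrist centre = target − a_3·(cos φ, sin φ) = (-4.4995, 11.7945)
cos θ_2 = (159.3568−9²−4²)/(2·9·4) = 0.8661; θ_2 = 29.9952° (elbow-up)
β = atan2(11.7945,-4.4995) = 110.8815°; ψ = atan2(1.9997,12.4643) = 9.1146°
θ_1 = β − ψ = 101.7669°
θ_3 = φ − θ_1 − θ_2 = -176.7621° (wrapped to (-180°,180°])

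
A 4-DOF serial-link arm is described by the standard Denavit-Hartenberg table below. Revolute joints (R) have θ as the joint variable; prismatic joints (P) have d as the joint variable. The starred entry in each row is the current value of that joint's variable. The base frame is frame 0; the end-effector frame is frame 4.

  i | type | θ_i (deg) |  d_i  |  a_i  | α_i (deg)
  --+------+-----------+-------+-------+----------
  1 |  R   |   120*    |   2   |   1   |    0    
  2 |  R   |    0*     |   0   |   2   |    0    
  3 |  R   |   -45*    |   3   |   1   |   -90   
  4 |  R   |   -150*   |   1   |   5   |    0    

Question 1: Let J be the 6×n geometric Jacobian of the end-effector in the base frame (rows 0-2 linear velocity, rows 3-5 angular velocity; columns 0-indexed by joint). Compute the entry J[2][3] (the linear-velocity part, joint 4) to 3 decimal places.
4.330

axis z_3 = (-0.9659,0.2588,0.0000); lever o_n−o_3 = (-2.0866,-3.9238,2.5000)
cross product → J_v[:, 3] = (0.6470,2.4148,4.3301)
J_ω[:, 3] = z_3
entry J[2][3] = 4.3301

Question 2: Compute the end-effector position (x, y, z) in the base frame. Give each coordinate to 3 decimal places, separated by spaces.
-3.328 -0.360 7.500

after link 1: o_1 = (-0.5000, 0.8660, 2.0000)
after link 2: o_2 = (-1.5000, 2.5981, 2.0000)
after link 3: o_3 = (-1.2412, 3.5640, 5.0000)
after link 4: o_4 = (-3.3278, -0.3598, 7.5000)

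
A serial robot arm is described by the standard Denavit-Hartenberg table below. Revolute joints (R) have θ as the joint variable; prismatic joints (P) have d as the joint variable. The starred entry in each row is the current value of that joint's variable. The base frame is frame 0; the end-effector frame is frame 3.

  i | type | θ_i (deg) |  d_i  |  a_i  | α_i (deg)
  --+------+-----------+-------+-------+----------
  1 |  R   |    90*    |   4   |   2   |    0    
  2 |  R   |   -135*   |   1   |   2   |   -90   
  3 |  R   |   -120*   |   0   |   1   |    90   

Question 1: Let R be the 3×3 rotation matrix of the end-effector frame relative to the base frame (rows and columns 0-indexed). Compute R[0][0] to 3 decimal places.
-0.354

End-effector x-axis (col 0 of R) = (-0.3536,0.3536,0.8660)
R[0][0] = -0.3536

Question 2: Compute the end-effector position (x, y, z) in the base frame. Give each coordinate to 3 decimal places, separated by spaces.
after link 1: o_1 = (0.0000, 2.0000, 4.0000)
after link 2: o_2 = (1.4142, 0.5858, 5.0000)
after link 3: o_3 = (1.0607, 0.9393, 5.8660)

1.061 0.939 5.866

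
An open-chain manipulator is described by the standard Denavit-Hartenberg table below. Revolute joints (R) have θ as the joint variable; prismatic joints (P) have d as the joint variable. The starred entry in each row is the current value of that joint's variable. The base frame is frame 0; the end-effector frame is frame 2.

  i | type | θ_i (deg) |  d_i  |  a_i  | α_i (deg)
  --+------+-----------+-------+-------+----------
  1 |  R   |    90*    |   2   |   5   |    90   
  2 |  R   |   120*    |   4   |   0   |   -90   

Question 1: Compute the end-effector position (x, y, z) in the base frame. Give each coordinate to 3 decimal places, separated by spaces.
4.000 5.000 2.000

after link 1: o_1 = (0.0000, 5.0000, 2.0000)
after link 2: o_2 = (4.0000, 5.0000, 2.0000)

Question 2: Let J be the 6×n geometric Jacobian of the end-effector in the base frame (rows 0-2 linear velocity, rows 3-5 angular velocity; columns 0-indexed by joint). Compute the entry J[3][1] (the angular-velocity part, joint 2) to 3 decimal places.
1.000

axis z_1 = (1.0000,-0.0000,0.0000); lever o_n−o_1 = (4.0000,0.0000,0.0000)
cross product → J_v[:, 1] = (-0.0000,-0.0000,0.0000)
J_ω[:, 1] = z_1
entry J[3][1] = 1.0000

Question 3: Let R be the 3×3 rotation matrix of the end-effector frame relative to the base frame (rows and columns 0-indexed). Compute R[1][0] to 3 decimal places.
End-effector x-axis (col 0 of R) = (-0.0000,-0.5000,0.8660)
R[1][0] = -0.5000

-0.500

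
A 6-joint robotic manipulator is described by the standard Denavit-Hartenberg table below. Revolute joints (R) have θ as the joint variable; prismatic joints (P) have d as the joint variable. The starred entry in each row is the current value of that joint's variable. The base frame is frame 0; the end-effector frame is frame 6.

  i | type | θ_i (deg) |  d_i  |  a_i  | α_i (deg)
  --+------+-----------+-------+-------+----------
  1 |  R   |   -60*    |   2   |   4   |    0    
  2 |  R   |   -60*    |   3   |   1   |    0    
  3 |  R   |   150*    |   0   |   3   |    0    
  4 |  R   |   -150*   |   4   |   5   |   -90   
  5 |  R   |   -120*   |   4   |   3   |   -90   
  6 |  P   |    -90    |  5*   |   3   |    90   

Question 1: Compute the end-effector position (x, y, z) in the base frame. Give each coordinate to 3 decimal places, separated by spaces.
6.245 -13.111 14.098

after link 1: o_1 = (2.0000, -3.4641, 2.0000)
after link 2: o_2 = (1.5000, -4.3301, 5.0000)
after link 3: o_3 = (4.0981, -2.8301, 5.0000)
after link 4: o_4 = (1.5981, -7.1603, 9.0000)
after link 5: o_5 = (5.8122, -7.8612, 11.5981)
after link 6: o_6 = (6.2452, -13.1112, 14.0981)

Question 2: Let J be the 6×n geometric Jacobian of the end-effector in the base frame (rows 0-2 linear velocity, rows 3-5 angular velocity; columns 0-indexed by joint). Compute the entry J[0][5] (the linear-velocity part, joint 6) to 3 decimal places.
prismatic axis z_5 = (-0.4330,-0.7500,0.5000)
J_v[:, 5] = z_5; J_ω[:, 5] = (0,0,0)
entry J[0][5] = -0.4330

-0.433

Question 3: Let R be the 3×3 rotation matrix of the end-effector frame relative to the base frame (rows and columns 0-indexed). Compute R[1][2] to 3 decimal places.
-0.433

End-effector z-axis (col 2 of R) = (-0.2500,-0.4330,-0.8660)
R[1][2] = -0.4330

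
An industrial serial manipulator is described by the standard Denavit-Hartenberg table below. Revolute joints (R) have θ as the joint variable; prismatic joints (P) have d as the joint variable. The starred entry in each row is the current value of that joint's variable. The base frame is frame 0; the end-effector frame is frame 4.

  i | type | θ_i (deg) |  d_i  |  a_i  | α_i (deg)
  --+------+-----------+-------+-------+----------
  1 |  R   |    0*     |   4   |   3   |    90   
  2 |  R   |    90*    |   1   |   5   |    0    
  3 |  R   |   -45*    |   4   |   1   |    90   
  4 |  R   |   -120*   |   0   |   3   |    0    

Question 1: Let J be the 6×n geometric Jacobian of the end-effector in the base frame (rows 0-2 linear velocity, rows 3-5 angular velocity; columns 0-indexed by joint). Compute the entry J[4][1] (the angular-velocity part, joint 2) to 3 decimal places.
axis z_1 = (0.0000,-1.0000,0.0000); lever o_n−o_1 = (-0.3536,-2.4019,4.6464)
cross product → J_v[:, 1] = (-4.6464,-0.0000,-0.3536)
J_ω[:, 1] = z_1
entry J[4][1] = -1.0000

-1.000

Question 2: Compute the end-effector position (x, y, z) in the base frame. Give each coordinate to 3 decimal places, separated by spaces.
2.646 -2.402 8.646

after link 1: o_1 = (3.0000, 0.0000, 4.0000)
after link 2: o_2 = (3.0000, -1.0000, 9.0000)
after link 3: o_3 = (3.7071, -5.0000, 9.7071)
after link 4: o_4 = (2.6464, -2.4019, 8.6464)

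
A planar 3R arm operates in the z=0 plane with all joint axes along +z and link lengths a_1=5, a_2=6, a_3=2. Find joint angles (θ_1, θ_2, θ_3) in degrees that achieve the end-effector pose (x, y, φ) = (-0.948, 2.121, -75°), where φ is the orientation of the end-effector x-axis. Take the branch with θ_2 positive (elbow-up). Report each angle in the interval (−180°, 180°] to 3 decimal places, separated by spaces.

30.003 135.000 119.997

wrist centre = target − a_3·(cos φ, sin φ) = (-1.4656, 4.0529)
cos θ_2 = (18.5737−5²−6²)/(2·5·6) = -0.7071; θ_2 = 134.9999° (elbow-up)
β = atan2(4.0529,-1.4656) = 109.8816°; ψ = atan2(4.2427,0.7574) = 79.8786°
θ_1 = β − ψ = 30.0030°
θ_3 = φ − θ_1 − θ_2 = 119.9971° (wrapped to (-180°,180°])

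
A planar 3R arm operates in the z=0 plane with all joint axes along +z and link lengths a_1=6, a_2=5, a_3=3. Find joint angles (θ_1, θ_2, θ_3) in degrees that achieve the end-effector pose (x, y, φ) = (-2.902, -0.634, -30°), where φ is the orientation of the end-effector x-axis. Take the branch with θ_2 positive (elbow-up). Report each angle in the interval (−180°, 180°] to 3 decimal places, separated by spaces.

wrist centre = target − a_3·(cos φ, sin φ) = (-5.5001, 0.8660)
cos θ_2 = (31.0008−6²−5²)/(2·6·5) = -0.5000; θ_2 = 119.9991° (elbow-up)
β = atan2(0.8660,-5.5001) = 171.0521°; ψ = atan2(4.3302,3.5001) = 51.0514°
θ_1 = β − ψ = 120.0007°
θ_3 = φ − θ_1 − θ_2 = 90.0002° (wrapped to (-180°,180°])

120.001 119.999 90.000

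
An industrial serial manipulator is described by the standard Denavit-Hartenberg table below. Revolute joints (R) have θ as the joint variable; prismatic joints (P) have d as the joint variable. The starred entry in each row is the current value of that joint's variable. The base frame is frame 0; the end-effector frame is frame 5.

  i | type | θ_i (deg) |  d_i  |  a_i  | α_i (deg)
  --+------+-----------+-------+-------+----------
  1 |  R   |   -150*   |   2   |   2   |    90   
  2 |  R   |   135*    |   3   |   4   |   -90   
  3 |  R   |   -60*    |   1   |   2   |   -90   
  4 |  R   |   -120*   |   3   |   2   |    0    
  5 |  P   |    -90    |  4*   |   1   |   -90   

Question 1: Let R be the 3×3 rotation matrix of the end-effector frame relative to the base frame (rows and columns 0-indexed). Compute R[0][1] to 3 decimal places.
End-effector y-axis (col 1 of R) = (-0.7803,0.1268,-0.6124)
R[0][1] = -0.7803

-0.780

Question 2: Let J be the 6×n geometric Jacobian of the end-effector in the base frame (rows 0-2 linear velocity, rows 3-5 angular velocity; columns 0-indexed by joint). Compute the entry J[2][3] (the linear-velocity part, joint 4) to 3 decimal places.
axis z_3 = (0.7803,-0.1268,0.6124); lever o_n−o_3 = (6.4534,-2.1816,2.7557)
cross product → J_v[:, 3] = (0.9864,1.8016,-0.8839)
J_ω[:, 3] = z_3
entry J[2][3] = -0.8839

-0.884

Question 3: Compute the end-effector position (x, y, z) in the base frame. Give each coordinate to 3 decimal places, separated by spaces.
after link 1: o_1 = (-1.7321, -1.0000, 2.0000)
after link 2: o_2 = (-0.7826, 3.0123, 4.8284)
after link 3: o_3 = (-0.4238, 5.2194, 4.8284)
after link 4: o_4 = (3.1046, 4.5245, 5.0872)
after link 5: o_5 = (6.0296, 3.0378, 7.5841)

6.030 3.038 7.584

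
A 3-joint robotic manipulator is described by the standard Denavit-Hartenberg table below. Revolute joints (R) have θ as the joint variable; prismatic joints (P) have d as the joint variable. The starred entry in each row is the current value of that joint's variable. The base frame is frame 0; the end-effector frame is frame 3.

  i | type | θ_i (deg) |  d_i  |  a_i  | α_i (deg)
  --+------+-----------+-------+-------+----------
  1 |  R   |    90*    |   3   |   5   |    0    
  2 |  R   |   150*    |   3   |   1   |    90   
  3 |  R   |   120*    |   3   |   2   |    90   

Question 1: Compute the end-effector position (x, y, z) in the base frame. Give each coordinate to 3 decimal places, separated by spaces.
-2.598 6.500 7.732

after link 1: o_1 = (0.0000, 5.0000, 3.0000)
after link 2: o_2 = (-0.5000, 4.1340, 6.0000)
after link 3: o_3 = (-2.5981, 6.5000, 7.7321)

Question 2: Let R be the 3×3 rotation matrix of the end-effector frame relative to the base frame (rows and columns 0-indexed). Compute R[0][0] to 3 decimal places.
End-effector x-axis (col 0 of R) = (0.2500,0.4330,0.8660)
R[0][0] = 0.2500

0.250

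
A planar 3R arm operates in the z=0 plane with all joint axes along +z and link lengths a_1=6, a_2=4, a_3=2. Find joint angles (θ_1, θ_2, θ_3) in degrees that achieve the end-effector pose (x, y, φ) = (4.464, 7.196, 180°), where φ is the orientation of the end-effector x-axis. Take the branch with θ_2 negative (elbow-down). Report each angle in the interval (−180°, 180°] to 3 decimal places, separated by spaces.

60.003 -30.008 150.005

wrist centre = target − a_3·(cos φ, sin φ) = (6.4640, 7.1960)
cos θ_2 = (93.5657−6²−4²)/(2·6·4) = 0.8660; θ_2 = -30.0084° (elbow-down)
β = atan2(7.1960,6.4640) = 48.0674°; ψ = atan2(-2.0005,9.4638) = -11.9358°
θ_1 = β − ψ = 60.0031°
θ_3 = φ − θ_1 − θ_2 = 150.0052° (wrapped to (-180°,180°])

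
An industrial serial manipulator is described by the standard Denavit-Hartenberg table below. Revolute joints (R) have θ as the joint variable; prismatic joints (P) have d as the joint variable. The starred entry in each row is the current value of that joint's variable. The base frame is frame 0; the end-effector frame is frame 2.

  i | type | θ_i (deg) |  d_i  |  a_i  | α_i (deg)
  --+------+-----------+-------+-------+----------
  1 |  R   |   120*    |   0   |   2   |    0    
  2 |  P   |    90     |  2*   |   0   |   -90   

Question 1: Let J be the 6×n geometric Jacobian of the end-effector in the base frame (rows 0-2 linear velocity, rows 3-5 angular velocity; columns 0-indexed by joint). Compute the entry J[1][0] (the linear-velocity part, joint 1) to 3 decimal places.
axis z_0 = ẑ; lever o_n−o_0 = (-1.0000,1.7321,2.0000)
cross product → J_v[:, 0] = (-1.7321,-1.0000,0.0000)
J_ω[:, 0] = z_0
entry J[1][0] = -1.0000

-1.000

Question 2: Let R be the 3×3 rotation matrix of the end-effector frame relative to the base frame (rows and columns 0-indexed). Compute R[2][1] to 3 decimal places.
End-effector y-axis (col 1 of R) = (0.0000,-0.0000,-1.0000)
R[2][1] = -1.0000

-1.000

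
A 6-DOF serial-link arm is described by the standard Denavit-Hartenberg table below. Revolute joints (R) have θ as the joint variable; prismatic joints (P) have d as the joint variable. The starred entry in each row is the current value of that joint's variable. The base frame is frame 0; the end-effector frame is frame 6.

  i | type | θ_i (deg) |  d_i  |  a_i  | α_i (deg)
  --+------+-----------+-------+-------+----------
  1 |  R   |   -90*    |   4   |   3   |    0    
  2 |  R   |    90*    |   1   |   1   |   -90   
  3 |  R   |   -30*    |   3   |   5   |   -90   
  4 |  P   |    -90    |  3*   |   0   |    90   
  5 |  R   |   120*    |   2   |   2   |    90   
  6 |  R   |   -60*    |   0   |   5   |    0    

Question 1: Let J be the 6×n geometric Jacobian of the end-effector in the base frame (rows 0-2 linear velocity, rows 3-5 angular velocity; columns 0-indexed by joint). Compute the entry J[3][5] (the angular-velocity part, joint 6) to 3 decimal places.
0.250

axis z_5 = (0.2500,0.8660,-0.4330); lever o_n−o_5 = (4.8325,-1.2500,0.2901)
cross product → J_v[:, 5] = (-0.2901,-2.1651,-4.4976)
J_ω[:, 5] = z_5
entry J[3][5] = 0.2500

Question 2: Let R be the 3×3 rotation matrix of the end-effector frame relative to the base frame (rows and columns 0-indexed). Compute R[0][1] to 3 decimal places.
End-effector y-axis (col 1 of R) = (-0.0580,-0.4330,-0.8995)
R[0][1] = -0.0580

-0.058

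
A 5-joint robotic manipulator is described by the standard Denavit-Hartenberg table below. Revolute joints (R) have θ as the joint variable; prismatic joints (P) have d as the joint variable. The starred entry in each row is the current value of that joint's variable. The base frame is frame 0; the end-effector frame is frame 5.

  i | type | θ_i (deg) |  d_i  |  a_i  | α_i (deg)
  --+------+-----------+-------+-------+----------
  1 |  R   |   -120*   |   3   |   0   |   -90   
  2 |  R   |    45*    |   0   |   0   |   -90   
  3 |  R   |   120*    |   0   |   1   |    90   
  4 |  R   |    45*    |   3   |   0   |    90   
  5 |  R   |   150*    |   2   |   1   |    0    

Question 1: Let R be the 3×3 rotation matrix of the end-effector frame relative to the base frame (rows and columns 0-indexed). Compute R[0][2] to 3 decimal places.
End-effector z-axis (col 2 of R) = (-0.6553,0.0897,0.7500)
R[0][2] = -0.6553

-0.655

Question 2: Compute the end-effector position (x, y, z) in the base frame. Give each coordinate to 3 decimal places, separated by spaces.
after link 1: o_1 = (0.0000, 0.0000, 3.0000)
after link 2: o_2 = (0.0000, 0.0000, 3.0000)
after link 3: o_3 = (-0.5732, 0.7392, 3.3536)
after link 4: o_4 = (-2.7908, -0.1018, 1.5164)
after link 5: o_5 = (-4.3366, -0.8903, 2.9268)

-4.337 -0.890 2.927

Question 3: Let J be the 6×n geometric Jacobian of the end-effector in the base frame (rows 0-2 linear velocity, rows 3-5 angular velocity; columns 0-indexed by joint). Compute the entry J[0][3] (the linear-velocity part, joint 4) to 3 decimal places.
-0.878

axis z_3 = (-0.7392,-0.2803,-0.6124); lever o_n−o_3 = (-3.7633,-1.6295,-0.4268)
cross product → J_v[:, 3] = (-0.8782,1.9891,0.1495)
J_ω[:, 3] = z_3
entry J[0][3] = -0.8782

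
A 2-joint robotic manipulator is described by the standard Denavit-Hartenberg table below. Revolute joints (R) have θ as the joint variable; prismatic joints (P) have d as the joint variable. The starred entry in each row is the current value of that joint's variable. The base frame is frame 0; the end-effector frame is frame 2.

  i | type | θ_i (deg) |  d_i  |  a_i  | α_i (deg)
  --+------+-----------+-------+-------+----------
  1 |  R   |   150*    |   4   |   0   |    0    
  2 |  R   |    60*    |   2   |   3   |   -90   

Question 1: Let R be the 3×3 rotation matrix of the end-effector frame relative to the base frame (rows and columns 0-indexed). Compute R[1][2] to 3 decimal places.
-0.866

End-effector z-axis (col 2 of R) = (0.5000,-0.8660,0.0000)
R[1][2] = -0.8660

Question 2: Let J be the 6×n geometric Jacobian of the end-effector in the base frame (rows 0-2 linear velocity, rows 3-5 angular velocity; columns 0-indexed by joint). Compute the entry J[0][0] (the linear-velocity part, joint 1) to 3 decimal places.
axis z_0 = ẑ; lever o_n−o_0 = (-2.5981,-1.5000,6.0000)
cross product → J_v[:, 0] = (1.5000,-2.5981,0.0000)
J_ω[:, 0] = z_0
entry J[0][0] = 1.5000

1.500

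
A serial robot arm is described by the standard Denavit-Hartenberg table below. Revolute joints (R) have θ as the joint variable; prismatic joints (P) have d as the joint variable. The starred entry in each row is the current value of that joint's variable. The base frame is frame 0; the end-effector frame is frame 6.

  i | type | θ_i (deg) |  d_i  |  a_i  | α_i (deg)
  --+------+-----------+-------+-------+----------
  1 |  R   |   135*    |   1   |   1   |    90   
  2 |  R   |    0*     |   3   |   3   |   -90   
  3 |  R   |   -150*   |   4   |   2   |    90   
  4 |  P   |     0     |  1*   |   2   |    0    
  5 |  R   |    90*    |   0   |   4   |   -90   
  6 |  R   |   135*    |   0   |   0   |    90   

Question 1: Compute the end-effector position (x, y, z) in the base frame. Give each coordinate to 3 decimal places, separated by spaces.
after link 1: o_1 = (-0.7071, 0.7071, 1.0000)
after link 2: o_2 = (-0.7071, 4.9497, 1.0000)
after link 3: o_3 = (1.2247, 4.4321, 5.0000)
after link 4: o_4 = (2.8978, 2.9485, 5.0000)
after link 5: o_5 = (2.8978, 2.9485, 9.0000)
after link 6: o_6 = (2.8978, 2.9485, 9.0000)

2.898 2.949 9.000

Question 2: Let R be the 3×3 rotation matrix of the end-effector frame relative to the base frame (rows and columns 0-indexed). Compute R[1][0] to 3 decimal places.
End-effector x-axis (col 0 of R) = (0.1830,0.6830,-0.7071)
R[1][0] = 0.6830

0.683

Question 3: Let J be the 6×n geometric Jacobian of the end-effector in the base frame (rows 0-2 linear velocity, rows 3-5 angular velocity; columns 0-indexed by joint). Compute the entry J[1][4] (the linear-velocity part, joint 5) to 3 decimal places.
axis z_4 = (-0.2588,-0.9659,0.0000); lever o_n−o_4 = (0.0000,0.0000,4.0000)
cross product → J_v[:, 4] = (-3.8637,1.0353,0.0000)
J_ω[:, 4] = z_4
entry J[1][4] = 1.0353

1.035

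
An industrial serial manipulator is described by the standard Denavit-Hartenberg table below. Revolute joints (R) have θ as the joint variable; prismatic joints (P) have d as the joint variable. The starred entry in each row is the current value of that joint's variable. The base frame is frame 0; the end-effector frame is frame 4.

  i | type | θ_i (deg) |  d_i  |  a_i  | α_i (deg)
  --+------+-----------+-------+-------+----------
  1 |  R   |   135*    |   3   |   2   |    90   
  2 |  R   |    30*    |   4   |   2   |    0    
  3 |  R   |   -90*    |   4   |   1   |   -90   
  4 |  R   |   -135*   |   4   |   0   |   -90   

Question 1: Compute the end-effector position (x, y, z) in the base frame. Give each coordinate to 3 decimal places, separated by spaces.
after link 1: o_1 = (-1.4142, 1.4142, 3.0000)
after link 2: o_2 = (0.1895, 5.4674, 4.0000)
after link 3: o_3 = (2.6643, 8.6494, 3.1340)
after link 4: o_4 = (0.2149, 11.0989, 5.1340)

0.215 11.099 5.134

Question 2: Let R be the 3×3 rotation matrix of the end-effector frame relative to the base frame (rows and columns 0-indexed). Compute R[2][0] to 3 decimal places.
0.612

End-effector x-axis (col 0 of R) = (0.7500,0.2500,0.6124)
R[2][0] = 0.6124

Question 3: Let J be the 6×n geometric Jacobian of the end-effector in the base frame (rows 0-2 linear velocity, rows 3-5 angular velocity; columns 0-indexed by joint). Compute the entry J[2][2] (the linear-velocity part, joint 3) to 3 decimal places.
axis z_2 = (0.7071,0.7071,0.0000); lever o_n−o_2 = (0.0254,5.6315,1.1340)
cross product → J_v[:, 2] = (0.8018,-0.8018,3.9641)
J_ω[:, 2] = z_2
entry J[2][2] = 3.9641

3.964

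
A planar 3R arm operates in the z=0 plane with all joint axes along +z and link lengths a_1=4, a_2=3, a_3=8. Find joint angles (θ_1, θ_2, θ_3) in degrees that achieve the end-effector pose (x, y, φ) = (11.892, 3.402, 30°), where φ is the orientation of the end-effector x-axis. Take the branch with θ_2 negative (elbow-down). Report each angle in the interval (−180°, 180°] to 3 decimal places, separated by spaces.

wrist centre = target − a_3·(cos φ, sin φ) = (4.9638, -0.5980)
cos θ_2 = (24.9969−4²−3²)/(2·4·3) = -0.0001; θ_2 = -90.0074° (elbow-down)
β = atan2(-0.5980,4.9638) = -6.8694°; ψ = atan2(-3.0000,3.9996) = -36.8726°
θ_1 = β − ψ = 30.0031°
θ_3 = φ − θ_1 − θ_2 = 90.0043° (wrapped to (-180°,180°])

30.003 -90.007 90.004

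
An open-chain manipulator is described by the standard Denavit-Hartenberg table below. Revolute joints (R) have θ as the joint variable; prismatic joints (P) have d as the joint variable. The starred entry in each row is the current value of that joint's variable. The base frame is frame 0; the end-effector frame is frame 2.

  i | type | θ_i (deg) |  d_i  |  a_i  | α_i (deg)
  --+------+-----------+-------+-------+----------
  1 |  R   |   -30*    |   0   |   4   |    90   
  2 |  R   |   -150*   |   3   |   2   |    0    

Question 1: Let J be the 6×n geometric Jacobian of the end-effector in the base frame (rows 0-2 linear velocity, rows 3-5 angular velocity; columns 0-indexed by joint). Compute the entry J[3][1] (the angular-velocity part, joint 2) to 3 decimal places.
-0.500

axis z_1 = (-0.5000,-0.8660,0.0000); lever o_n−o_1 = (-3.0000,-1.7321,-1.0000)
cross product → J_v[:, 1] = (0.8660,-0.5000,-1.7321)
J_ω[:, 1] = z_1
entry J[3][1] = -0.5000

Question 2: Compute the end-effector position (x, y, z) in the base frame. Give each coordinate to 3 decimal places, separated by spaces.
0.464 -3.732 -1.000

after link 1: o_1 = (3.4641, -2.0000, 0.0000)
after link 2: o_2 = (0.4641, -3.7321, -1.0000)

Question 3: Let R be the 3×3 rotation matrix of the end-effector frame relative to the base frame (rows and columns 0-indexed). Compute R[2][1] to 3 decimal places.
-0.866

End-effector y-axis (col 1 of R) = (0.4330,-0.2500,-0.8660)
R[2][1] = -0.8660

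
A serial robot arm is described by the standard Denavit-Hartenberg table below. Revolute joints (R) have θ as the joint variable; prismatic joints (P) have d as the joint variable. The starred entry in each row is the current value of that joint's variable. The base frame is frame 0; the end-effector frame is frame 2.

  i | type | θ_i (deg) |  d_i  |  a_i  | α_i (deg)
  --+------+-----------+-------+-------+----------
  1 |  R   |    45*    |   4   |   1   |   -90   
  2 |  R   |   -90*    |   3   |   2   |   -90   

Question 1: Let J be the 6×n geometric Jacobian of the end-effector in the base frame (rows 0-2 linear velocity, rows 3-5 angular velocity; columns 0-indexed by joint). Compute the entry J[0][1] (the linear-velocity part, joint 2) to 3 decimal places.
1.414

axis z_1 = (-0.7071,0.7071,0.0000); lever o_n−o_1 = (-2.1213,2.1213,2.0000)
cross product → J_v[:, 1] = (1.4142,1.4142,0.0000)
J_ω[:, 1] = z_1
entry J[0][1] = 1.4142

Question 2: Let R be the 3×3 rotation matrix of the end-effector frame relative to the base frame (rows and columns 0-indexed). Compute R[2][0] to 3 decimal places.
1.000

End-effector x-axis (col 0 of R) = (0.0000,-0.0000,1.0000)
R[2][0] = 1.0000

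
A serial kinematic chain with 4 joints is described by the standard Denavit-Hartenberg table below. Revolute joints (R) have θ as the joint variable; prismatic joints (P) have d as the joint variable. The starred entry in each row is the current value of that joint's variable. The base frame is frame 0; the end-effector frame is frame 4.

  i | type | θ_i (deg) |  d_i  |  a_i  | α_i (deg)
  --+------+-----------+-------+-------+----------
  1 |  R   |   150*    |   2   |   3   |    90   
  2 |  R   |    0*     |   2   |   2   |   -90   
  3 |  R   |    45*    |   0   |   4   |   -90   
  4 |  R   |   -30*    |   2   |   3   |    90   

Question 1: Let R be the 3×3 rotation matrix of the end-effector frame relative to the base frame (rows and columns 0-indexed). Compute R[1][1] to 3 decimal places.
-0.966

End-effector y-axis (col 1 of R) = (0.2588,-0.9659,0.0000)
R[1][1] = -0.9659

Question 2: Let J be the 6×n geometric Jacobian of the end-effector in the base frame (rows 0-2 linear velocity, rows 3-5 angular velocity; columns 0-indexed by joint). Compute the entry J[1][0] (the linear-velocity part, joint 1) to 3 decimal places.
axis z_0 = ẑ; lever o_n−o_0 = (-9.1857,0.5925,3.5000)
cross product → J_v[:, 0] = (-0.5925,-9.1857,0.0000)
J_ω[:, 0] = z_0
entry J[1][0] = -9.1857

-9.186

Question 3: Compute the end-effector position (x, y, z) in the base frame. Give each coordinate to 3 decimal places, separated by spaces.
-9.186 0.592 3.500

after link 1: o_1 = (-2.5981, 1.5000, 2.0000)
after link 2: o_2 = (-3.3301, 4.2321, 2.0000)
after link 3: o_3 = (-7.1938, 3.1968, 2.0000)
after link 4: o_4 = (-9.1857, 0.5925, 3.5000)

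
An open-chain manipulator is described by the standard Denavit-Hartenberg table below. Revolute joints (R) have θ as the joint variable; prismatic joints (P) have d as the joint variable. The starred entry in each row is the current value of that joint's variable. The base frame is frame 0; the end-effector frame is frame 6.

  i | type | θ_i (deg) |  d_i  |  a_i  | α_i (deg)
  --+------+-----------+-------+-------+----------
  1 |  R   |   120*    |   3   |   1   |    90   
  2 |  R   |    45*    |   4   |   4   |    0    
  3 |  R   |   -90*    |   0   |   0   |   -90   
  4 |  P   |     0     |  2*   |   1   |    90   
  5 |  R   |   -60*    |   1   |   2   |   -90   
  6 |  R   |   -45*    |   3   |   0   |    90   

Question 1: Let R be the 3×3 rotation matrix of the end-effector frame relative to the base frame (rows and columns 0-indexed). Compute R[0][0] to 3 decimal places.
End-effector x-axis (col 0 of R) = (0.7039,0.1951,-0.6830)
R[0][0] = 0.7039

0.704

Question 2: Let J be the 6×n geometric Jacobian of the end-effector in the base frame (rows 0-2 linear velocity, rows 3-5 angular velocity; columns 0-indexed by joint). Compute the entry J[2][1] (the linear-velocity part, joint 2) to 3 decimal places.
7.330

axis z_1 = (0.8660,0.5000,0.0000); lever o_n−o_1 = (0.6652,8.8479,0.8272)
cross product → J_v[:, 1] = (0.4136,-0.7164,7.3299)
J_ω[:, 1] = z_1
entry J[2][1] = 7.3299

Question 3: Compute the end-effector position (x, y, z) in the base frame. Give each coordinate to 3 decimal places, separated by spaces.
0.165 9.714 3.827

after link 1: o_1 = (-0.5000, 0.8660, 3.0000)
after link 2: o_2 = (1.5499, 5.3155, 5.8284)
after link 3: o_3 = (1.5499, 5.3155, 5.8284)
after link 4: o_4 = (0.4892, 7.1526, 6.5355)
after link 5: o_5 = (1.6141, 7.2043, 4.6037)
after link 6: o_6 = (0.1652, 9.7139, 3.8272)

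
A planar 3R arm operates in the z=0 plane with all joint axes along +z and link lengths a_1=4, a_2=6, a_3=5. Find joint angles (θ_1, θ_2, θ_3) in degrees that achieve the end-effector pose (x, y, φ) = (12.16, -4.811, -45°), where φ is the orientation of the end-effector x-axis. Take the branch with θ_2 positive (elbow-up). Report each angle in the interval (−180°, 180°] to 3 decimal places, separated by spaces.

-44.992 59.989 -59.997

wrist centre = target − a_3·(cos φ, sin φ) = (8.6245, -1.2755)
cos θ_2 = (76.0082−4²−6²)/(2·4·6) = 0.5002; θ_2 = 59.9887° (elbow-up)
β = atan2(-1.2755,8.6245) = -8.4125°; ψ = atan2(5.1956,7.0010) = 36.5796°
θ_1 = β − ψ = -44.9921°
θ_3 = φ − θ_1 − θ_2 = -59.9966° (wrapped to (-180°,180°])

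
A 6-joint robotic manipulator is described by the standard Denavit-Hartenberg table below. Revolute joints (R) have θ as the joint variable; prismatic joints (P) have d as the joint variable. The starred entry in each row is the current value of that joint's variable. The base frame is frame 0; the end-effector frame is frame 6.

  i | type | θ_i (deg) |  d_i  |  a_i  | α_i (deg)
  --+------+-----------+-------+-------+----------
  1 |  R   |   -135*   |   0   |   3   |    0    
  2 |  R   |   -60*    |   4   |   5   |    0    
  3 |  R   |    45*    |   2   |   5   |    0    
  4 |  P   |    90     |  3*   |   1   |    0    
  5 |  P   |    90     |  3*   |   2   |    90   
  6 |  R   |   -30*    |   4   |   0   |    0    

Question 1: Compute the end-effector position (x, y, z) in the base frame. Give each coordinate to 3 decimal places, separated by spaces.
after link 1: o_1 = (-2.1213, -2.1213, 0.0000)
after link 2: o_2 = (-6.9509, -0.8272, 4.0000)
after link 3: o_3 = (-11.2811, -3.3272, 6.0000)
after link 4: o_4 = (-10.7811, -4.1933, 9.0000)
after link 5: o_5 = (-9.0490, -3.1933, 12.0000)
after link 6: o_6 = (-7.0490, -6.6574, 12.0000)

-7.049 -6.657 12.000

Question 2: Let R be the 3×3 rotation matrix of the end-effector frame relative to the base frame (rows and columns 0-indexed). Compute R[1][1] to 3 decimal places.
0.250

End-effector y-axis (col 1 of R) = (0.4330,0.2500,0.8660)
R[1][1] = 0.2500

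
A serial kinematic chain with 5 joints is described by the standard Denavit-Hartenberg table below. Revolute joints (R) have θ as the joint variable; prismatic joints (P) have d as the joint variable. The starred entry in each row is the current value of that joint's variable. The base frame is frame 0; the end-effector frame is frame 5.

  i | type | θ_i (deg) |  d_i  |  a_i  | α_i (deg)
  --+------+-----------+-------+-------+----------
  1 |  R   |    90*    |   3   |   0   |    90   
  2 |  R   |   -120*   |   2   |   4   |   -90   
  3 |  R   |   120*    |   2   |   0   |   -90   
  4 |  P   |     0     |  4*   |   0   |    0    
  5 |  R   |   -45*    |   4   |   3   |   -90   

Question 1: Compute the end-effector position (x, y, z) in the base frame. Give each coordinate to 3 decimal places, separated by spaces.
4.163 5.564 4.394

after link 1: o_1 = (0.0000, 0.0000, 3.0000)
after link 2: o_2 = (2.0000, -2.0000, -0.4641)
after link 3: o_3 = (2.0000, -0.2679, -1.4641)
after link 4: o_4 = (4.0000, 1.4641, 1.5359)
after link 5: o_5 = (4.1629, 5.5636, 4.3938)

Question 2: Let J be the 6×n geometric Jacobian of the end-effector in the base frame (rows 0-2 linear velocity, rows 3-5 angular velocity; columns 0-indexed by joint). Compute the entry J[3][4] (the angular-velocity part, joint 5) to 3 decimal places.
0.500

axis z_4 = (0.5000,0.4330,0.7500); lever o_n−o_4 = (0.1629,4.0995,2.8579)
cross product → J_v[:, 4] = (-1.8371,-1.3068,1.9792)
J_ω[:, 4] = z_4
entry J[3][4] = 0.5000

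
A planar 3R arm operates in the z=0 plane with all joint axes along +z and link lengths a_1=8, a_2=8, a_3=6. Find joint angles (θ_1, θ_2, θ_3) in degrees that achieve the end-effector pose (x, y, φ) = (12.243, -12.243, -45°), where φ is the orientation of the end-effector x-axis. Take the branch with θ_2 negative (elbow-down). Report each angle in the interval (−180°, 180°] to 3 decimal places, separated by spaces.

-0.003 -89.995 44.997

wrist centre = target − a_3·(cos φ, sin φ) = (8.0004, -8.0004)
cos θ_2 = (128.0115−8²−8²)/(2·8·8) = 0.0001; θ_2 = -89.9949° (elbow-down)
β = atan2(-8.0004,8.0004) = -45.0000°; ψ = atan2(-8.0000,8.0007) = -44.9974°
θ_1 = β − ψ = -0.0026°
θ_3 = φ − θ_1 − θ_2 = 44.9974° (wrapped to (-180°,180°])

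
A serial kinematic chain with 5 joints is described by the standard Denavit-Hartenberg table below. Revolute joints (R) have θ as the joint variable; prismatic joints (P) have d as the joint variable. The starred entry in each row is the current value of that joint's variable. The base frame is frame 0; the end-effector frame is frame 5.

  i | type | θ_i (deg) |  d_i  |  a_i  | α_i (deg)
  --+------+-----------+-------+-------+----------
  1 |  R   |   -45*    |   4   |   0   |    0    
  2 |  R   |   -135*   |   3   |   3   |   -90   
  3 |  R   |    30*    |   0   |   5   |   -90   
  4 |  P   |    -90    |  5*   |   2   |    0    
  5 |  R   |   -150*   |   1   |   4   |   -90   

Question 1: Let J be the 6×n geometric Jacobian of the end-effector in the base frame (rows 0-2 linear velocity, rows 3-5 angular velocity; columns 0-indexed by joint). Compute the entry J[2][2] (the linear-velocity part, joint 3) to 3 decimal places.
axis z_2 = (0.0000,-1.0000,0.0000); lever o_n−o_2 = (0.4019,1.4641,-6.6962)
cross product → J_v[:, 2] = (6.6962,0.0000,0.4019)
J_ω[:, 2] = z_2
entry J[2][2] = 0.4019

0.402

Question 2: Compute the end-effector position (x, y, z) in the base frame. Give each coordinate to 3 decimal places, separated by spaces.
-2.598 1.464 0.304

after link 1: o_1 = (0.0000, 0.0000, 4.0000)
after link 2: o_2 = (-3.0000, -0.0000, 7.0000)
after link 3: o_3 = (-7.3301, -0.0000, 4.5000)
after link 4: o_4 = (-4.8301, -2.0000, 0.1699)
after link 5: o_5 = (-2.5981, 1.4641, 0.3038)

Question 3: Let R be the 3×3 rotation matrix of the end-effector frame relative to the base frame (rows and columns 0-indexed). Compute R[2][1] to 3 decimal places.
0.866

End-effector y-axis (col 1 of R) = (-0.5000,-0.0000,0.8660)
R[2][1] = 0.8660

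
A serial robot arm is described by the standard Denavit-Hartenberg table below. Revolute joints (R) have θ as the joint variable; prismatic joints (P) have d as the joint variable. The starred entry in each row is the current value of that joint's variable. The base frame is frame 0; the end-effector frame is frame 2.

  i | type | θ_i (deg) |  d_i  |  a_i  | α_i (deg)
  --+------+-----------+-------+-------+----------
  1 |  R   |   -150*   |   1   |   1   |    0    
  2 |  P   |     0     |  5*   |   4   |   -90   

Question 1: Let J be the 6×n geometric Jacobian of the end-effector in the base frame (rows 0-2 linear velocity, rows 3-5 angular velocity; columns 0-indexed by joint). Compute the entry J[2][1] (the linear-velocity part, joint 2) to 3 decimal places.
1.000

prismatic axis z_1 = (0.0000,0.0000,1.0000)
J_v[:, 1] = z_1; J_ω[:, 1] = (0,0,0)
entry J[2][1] = 1.0000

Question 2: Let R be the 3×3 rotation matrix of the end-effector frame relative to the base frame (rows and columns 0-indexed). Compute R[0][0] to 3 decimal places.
End-effector x-axis (col 0 of R) = (-0.8660,-0.5000,0.0000)
R[0][0] = -0.8660

-0.866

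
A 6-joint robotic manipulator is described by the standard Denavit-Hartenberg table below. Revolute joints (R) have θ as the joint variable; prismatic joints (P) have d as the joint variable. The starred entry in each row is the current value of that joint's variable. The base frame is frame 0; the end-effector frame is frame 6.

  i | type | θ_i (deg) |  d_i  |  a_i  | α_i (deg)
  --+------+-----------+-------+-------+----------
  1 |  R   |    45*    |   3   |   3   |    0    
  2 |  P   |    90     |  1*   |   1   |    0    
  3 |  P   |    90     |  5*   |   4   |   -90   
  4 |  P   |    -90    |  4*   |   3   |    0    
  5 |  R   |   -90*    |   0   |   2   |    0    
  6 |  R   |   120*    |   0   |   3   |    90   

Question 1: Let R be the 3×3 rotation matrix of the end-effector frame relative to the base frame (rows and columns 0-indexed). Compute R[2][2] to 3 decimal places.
0.500

End-effector z-axis (col 2 of R) = (0.6124,0.6124,0.5000)
R[2][2] = 0.5000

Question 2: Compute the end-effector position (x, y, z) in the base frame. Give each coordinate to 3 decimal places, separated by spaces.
1.768 -2.475 14.598

after link 1: o_1 = (2.1213, 2.1213, 3.0000)
after link 2: o_2 = (1.4142, 2.8284, 4.0000)
after link 3: o_3 = (-1.4142, 0.0000, 9.0000)
after link 4: o_4 = (1.4142, -2.8284, 12.0000)
after link 5: o_5 = (2.8284, -1.4142, 12.0000)
after link 6: o_6 = (1.7678, -2.4749, 14.5981)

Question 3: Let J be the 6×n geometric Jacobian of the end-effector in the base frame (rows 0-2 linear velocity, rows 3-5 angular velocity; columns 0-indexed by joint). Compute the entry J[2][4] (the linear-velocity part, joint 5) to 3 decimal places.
axis z_4 = (0.7071,-0.7071,0.0000); lever o_n−o_4 = (0.3536,0.3536,2.5981)
cross product → J_v[:, 4] = (-1.8371,-1.8371,0.5000)
J_ω[:, 4] = z_4
entry J[2][4] = 0.5000

0.500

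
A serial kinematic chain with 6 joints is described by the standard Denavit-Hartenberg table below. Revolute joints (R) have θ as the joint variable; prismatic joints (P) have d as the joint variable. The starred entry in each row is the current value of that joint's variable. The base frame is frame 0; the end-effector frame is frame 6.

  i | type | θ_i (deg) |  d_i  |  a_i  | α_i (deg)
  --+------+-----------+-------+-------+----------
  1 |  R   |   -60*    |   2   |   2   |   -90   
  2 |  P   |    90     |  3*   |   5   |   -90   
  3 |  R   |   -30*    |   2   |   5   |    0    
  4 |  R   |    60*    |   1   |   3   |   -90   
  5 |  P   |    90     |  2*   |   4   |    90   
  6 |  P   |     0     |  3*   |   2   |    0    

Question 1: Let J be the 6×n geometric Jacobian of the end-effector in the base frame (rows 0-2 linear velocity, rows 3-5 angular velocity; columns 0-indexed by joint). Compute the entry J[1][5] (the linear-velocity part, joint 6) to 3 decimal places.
prismatic axis z_5 = (-0.4330,-0.2500,-0.8660)
J_v[:, 5] = z_5; J_ω[:, 5] = (0,0,0)
entry J[1][5] = -0.2500

-0.250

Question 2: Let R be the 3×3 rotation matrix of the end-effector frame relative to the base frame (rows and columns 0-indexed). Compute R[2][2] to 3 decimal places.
End-effector z-axis (col 2 of R) = (-0.4330,-0.2500,-0.8660)
R[2][2] = -0.8660

-0.866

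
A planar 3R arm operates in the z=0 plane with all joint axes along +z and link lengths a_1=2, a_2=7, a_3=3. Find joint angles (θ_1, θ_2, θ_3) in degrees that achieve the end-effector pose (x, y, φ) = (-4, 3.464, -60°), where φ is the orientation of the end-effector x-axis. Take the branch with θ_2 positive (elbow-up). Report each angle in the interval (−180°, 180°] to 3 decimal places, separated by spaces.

wrist centre = target − a_3·(cos φ, sin φ) = (-5.5000, 6.0621)
cos θ_2 = (66.9988−2²−7²)/(2·2·7) = 0.5000; θ_2 = 60.0029° (elbow-up)
β = atan2(6.0621,-5.5000) = 132.2168°; ψ = atan2(6.0624,5.4997) = 47.7861°
θ_1 = β − ψ = 84.4307°
θ_3 = φ − θ_1 − θ_2 = 155.5663° (wrapped to (-180°,180°])

84.431 60.003 155.566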